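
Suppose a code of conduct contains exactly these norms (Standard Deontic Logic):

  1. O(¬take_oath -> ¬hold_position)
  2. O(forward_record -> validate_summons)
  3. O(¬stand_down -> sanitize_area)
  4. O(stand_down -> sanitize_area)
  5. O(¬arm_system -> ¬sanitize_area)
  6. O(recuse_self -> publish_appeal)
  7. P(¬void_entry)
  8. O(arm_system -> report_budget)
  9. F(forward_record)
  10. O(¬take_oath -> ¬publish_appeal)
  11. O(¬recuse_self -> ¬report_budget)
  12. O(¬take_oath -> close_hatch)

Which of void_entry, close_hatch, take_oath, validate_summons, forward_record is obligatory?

take_oath

Premises 4 and 3 cover both cases: O(stand_down -> sanitize_area) and O(¬stand_down -> sanitize_area). Since stand_down ∨ ¬stand_down is a tautology, O(sanitize_area) follows.
Premise 5, O(¬arm_system -> ¬sanitize_area), contraposes to O(sanitize_area -> arm_system); with O(sanitize_area) we get O(arm_system).
With premise 8, O(arm_system -> report_budget), the K-axiom yields O(report_budget).
Premise 11 is O(¬recuse_self -> ¬report_budget); contrapositively O(report_budget -> recuse_self). Since O(report_budget) holds, K gives O(recuse_self).
With premise 6, O(recuse_self -> publish_appeal), the K-axiom yields O(publish_appeal).
The contrapositive of premise 10 (O(¬take_oath -> ¬publish_appeal)) is O(publish_appeal -> take_oath), and O(publish_appeal) is already established, so O(take_oath).
So O(take_oath) holds — take_oath is obligatory. None of the other listed options is made obligatory by any chain of premises.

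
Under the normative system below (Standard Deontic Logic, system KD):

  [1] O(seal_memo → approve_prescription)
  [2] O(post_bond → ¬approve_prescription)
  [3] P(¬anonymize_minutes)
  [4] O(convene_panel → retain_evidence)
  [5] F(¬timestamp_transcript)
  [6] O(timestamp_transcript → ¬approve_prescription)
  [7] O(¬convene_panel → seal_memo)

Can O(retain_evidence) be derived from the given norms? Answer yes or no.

Premise 5, F(¬timestamp_transcript), is equivalent to O(timestamp_transcript).
With premise 6, O(timestamp_transcript → ¬approve_prescription), the K-axiom yields O(¬approve_prescription).
Premise 1 is O(seal_memo → approve_prescription); contrapositively O(¬approve_prescription → ¬seal_memo). Since O(¬approve_prescription) holds, K gives O(¬seal_memo).
The contrapositive of premise 7 (O(¬convene_panel → seal_memo)) is O(¬seal_memo → convene_panel), and O(¬seal_memo) is already established, so O(convene_panel).
With premise 4, O(convene_panel → retain_evidence), the K-axiom yields O(retain_evidence).
Premises 2, 3 do not contribute to this derivation.
So O(retain_evidence) follows.

Yes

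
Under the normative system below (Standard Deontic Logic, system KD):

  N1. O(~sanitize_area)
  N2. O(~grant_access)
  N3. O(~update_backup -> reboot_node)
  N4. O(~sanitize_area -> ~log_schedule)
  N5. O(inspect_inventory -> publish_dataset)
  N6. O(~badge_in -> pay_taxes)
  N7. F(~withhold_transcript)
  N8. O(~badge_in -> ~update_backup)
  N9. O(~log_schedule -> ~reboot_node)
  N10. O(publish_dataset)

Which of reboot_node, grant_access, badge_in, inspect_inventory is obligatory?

From premise 1 we have O(~sanitize_area).
From O(~sanitize_area) and premise 4, O(~sanitize_area -> ~log_schedule), we obtain O(~log_schedule).
Premise 9 is O(~log_schedule -> ~reboot_node); since O(~log_schedule), deontic closure gives O(~reboot_node).
The contrapositive of premise 3 (O(~update_backup -> reboot_node)) is O(~reboot_node -> update_backup), and O(~reboot_node) is already established, so O(update_backup).
Premise 8, O(~badge_in -> ~update_backup), contraposes to O(update_backup -> badge_in); with O(update_backup) we get O(badge_in).
So O(badge_in) holds — badge_in is obligatory. None of the other listed options is made obligatory by any chain of premises.

badge_in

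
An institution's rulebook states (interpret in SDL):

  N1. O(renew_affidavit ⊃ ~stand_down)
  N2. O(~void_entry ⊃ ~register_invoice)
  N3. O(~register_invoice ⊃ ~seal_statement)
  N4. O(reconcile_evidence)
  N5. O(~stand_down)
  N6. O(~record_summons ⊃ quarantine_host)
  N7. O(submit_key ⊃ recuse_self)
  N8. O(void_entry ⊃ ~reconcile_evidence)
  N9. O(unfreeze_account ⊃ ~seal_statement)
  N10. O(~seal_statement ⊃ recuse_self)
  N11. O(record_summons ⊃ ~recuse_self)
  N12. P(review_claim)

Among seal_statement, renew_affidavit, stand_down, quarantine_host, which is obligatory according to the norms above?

Premise 4 gives O(reconcile_evidence).
Premise 8 is O(void_entry ⊃ ~reconcile_evidence); contrapositively O(reconcile_evidence ⊃ ~void_entry). Since O(reconcile_evidence) holds, K gives O(~void_entry).
Premise 2 is O(~void_entry ⊃ ~register_invoice); since O(~void_entry), deontic closure gives O(~register_invoice).
With premise 3, O(~register_invoice ⊃ ~seal_statement), the K-axiom yields O(~seal_statement).
From O(~seal_statement) and premise 10, O(~seal_statement ⊃ recuse_self), we obtain O(recuse_self).
Premise 11 is O(record_summons ⊃ ~recuse_self); contrapositively O(recuse_self ⊃ ~record_summons). Since O(recuse_self) holds, K gives O(~record_summons).
With premise 6, O(~record_summons ⊃ quarantine_host), the K-axiom yields O(quarantine_host).
So O(quarantine_host) holds — quarantine_host is obligatory. None of the other listed options is made obligatory by any chain of premises.

quarantine_host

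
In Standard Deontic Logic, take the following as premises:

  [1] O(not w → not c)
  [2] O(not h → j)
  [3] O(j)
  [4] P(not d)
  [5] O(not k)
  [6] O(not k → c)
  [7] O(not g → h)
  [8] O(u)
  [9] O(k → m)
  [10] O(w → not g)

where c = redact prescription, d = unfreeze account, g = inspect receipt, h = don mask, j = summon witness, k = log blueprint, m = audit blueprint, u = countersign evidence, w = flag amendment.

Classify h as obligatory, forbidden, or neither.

Obligatory

Premise 5 states O(not k) outright.
From O(not k) and premise 6, O(not k → c), we obtain O(c).
Premise 1 is O(not w → not c); contrapositively O(c → w). Since O(c) holds, K gives O(w).
Applying K to premise 10 (O(w → not g)) and O(w) yields O(not g).
Premise 7 is O(not g → h); since O(not g), deontic closure gives O(h).
Premises 2, 3, 4, 8, 9 do not contribute to this derivation.
Hence h is obligatory.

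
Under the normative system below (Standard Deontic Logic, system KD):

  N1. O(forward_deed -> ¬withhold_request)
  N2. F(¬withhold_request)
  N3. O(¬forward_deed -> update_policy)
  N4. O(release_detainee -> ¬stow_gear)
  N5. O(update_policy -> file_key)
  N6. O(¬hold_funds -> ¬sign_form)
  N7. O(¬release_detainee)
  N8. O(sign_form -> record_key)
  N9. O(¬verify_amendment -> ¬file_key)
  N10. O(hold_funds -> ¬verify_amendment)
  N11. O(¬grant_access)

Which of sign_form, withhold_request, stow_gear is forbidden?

sign_form

F(¬withhold_request) at premise 2 means O(withhold_request).
The contrapositive of premise 1 (O(forward_deed -> ¬withhold_request)) is O(withhold_request -> ¬forward_deed), and O(withhold_request) is already established, so O(¬forward_deed).
Applying K to premise 3 (O(¬forward_deed -> update_policy)) and O(¬forward_deed) yields O(update_policy).
With premise 5, O(update_policy -> file_key), the K-axiom yields O(file_key).
Premise 9 is O(¬verify_amendment -> ¬file_key); contrapositively O(file_key -> verify_amendment). Since O(file_key) holds, K gives O(verify_amendment).
The contrapositive of premise 10 (O(hold_funds -> ¬verify_amendment)) is O(verify_amendment -> ¬hold_funds), and O(verify_amendment) is already established, so O(¬hold_funds).
Applying K to premise 6 (O(¬hold_funds -> ¬sign_form)) and O(¬hold_funds) yields O(¬sign_form).
So O(¬sign_form) holds, i.e. sign_form is forbidden. None of the other listed options is forbidden under the premises.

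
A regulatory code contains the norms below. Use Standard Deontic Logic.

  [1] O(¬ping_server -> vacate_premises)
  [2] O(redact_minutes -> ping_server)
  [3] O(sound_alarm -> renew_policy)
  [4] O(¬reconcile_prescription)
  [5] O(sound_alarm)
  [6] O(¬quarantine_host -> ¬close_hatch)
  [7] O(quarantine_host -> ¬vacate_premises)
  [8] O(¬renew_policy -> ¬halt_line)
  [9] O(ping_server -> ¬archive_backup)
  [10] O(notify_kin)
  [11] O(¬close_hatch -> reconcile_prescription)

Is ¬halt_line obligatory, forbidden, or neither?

Premise 8 is O(¬renew_policy -> ¬halt_line), but O(¬renew_policy) is not derivable from the premises, so it does not yield O(¬halt_line).
No premise or chain of K-axiom applications forces O(¬halt_line), and none forces O(halt_line). So ¬halt_line is neither obligatory nor forbidden under these norms.

Neither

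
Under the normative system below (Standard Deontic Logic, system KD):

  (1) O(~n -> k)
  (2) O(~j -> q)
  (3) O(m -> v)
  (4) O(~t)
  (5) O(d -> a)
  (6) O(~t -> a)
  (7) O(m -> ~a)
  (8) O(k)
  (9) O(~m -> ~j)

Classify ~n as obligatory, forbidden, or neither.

Neither

Premise 1 is O(~n -> k); even if O(k) held, inferring O(~n) would be affirming the consequent — invalid.
No premise or chain of K-axiom applications forces O(~n), and none forces O(n). So ~n is neither obligatory nor forbidden under these norms.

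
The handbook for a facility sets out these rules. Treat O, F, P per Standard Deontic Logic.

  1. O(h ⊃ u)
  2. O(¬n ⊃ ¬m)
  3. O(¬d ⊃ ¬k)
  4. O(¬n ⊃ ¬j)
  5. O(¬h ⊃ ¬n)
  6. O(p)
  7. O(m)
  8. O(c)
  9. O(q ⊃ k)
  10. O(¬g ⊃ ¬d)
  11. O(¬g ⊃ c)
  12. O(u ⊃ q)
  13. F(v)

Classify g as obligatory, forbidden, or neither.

Obligatory

Premise 7 gives O(m).
The contrapositive of premise 2 (O(¬n ⊃ ¬m)) is O(m ⊃ n), and O(m) is already established, so O(n).
The contrapositive of premise 5 (O(¬h ⊃ ¬n)) is O(n ⊃ h), and O(n) is already established, so O(h).
Applying K to premise 1 (O(h ⊃ u)) and O(h) yields O(u).
With premise 12, O(u ⊃ q), the K-axiom yields O(q).
Premise 9 is O(q ⊃ k); since O(q), deontic closure gives O(k).
The contrapositive of premise 3 (O(¬d ⊃ ¬k)) is O(k ⊃ d), and O(k) is already established, so O(d).
The contrapositive of premise 10 (O(¬g ⊃ ¬d)) is O(d ⊃ g), and O(d) is already established, so O(g).
Premises 4, 6, 8, 11, 13 do not contribute to this derivation.
Hence g is obligatory.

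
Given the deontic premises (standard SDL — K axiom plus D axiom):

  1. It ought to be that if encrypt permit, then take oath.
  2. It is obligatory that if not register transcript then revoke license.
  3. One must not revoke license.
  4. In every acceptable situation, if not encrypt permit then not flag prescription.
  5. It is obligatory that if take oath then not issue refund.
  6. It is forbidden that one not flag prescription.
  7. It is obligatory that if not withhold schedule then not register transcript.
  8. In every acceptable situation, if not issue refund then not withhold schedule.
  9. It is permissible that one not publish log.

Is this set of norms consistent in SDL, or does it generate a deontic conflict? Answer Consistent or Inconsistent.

Inconsistent

F(revoke_license) at premise 3 means O(¬revoke_license).
Premise 2, O(¬register_transcript → revoke_license), contraposes to O(¬revoke_license → register_transcript); with O(¬revoke_license) we get O(register_transcript).
The contrapositive of premise 7 (O(¬withhold_schedule → ¬register_transcript)) is O(register_transcript → withhold_schedule), and O(register_transcript) is already established, so O(withhold_schedule).
Premise 8, O(¬issue_refund → ¬withhold_schedule), contraposes to O(withhold_schedule → issue_refund); with O(withhold_schedule) we get O(issue_refund).
Premise 5 is O(take_oath → ¬issue_refund); contrapositively O(issue_refund → ¬take_oath). Since O(issue_refund) holds, K gives O(¬take_oath).
Premise 1, O(encrypt_permit → take_oath), contraposes to O(¬take_oath → ¬encrypt_permit); with O(¬take_oath) we get O(¬encrypt_permit).
From O(¬encrypt_permit) and premise 4, O(¬encrypt_permit → ¬flag_prescription), we obtain O(¬flag_prescription).
However, F(¬flag_prescription) at premise 6 amounts to O(flag_prescription).
We now have both O(¬flag_prescription) and O(flag_prescription) — flag_prescription is simultaneously obligatory and forbidden, violating the D-axiom.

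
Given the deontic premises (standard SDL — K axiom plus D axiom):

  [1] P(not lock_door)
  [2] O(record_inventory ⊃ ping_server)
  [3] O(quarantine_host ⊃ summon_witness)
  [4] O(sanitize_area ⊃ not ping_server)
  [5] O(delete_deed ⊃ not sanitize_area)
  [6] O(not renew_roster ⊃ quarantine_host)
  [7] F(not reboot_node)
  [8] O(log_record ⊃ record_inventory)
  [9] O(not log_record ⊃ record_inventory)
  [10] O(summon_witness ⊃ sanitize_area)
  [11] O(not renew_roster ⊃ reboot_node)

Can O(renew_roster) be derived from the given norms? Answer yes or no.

Premises 9 and 8 cover both cases: O(not log_record ⊃ record_inventory) and O(log_record ⊃ record_inventory). Since not log_record ∨ log_record is a tautology, O(record_inventory) follows.
Premise 2 is O(record_inventory ⊃ ping_server); since O(record_inventory), deontic closure gives O(ping_server).
The contrapositive of premise 4 (O(sanitize_area ⊃ not ping_server)) is O(ping_server ⊃ not sanitize_area), and O(ping_server) is already established, so O(not sanitize_area).
Premise 10, O(summon_witness ⊃ sanitize_area), contraposes to O(not sanitize_area ⊃ not summon_witness); with O(not sanitize_area) we get O(not summon_witness).
The contrapositive of premise 3 (O(quarantine_host ⊃ summon_witness)) is O(not summon_witness ⊃ not quarantine_host), and O(not summon_witness) is already established, so O(not quarantine_host).
The contrapositive of premise 6 (O(not renew_roster ⊃ quarantine_host)) is O(not quarantine_host ⊃ renew_roster), and O(not quarantine_host) is already established, so O(renew_roster).
Premises 1, 5, 7, 11 do not contribute to this derivation.
So O(renew_roster) follows.

Yes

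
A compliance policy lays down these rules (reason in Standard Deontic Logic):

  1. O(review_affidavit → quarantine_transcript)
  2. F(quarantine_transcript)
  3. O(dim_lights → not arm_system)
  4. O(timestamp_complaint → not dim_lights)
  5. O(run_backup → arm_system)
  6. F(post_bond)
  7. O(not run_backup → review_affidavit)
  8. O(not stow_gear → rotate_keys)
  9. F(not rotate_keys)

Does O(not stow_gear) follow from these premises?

No

Premise 8 is O(not stow_gear → rotate_keys); even if O(rotate_keys) held, inferring O(not stow_gear) would be affirming the consequent — invalid.
No other premise forces O(not stow_gear). An ideal world satisfying every premise can still have not stow_gear false, so O(not stow_gear) is not derivable.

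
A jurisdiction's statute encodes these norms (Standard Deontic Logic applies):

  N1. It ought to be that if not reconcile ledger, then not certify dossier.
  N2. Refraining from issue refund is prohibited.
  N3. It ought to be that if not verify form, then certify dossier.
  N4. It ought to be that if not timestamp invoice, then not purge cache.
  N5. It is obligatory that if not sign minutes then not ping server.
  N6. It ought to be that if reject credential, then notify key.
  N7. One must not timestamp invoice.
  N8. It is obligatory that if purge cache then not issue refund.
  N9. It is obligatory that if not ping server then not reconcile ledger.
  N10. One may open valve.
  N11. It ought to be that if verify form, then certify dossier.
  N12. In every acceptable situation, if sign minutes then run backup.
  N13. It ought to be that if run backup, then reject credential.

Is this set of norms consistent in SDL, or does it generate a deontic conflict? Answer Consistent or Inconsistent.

Premise 8 is O(purge_cache → ¬issue_refund), but O(purge_cache) is not derivable from the premises, so it does not yield O(¬issue_refund).
So O(¬issue_refund) is not derivable, and the apparent clash with O(issue_refund) does not arise.
A world satisfying every obligation exists (e.g. certify_dossier=true, issue_refund=true, notify_key=true, open_valve=false, ping_server=true, purge_cache=false, reconcile_ledger=true, reject_credential=true, run_backup=true, sign_minutes=true, timestamp_invoice=false, verify_form=false); no atom is both obligatory and forbidden, so the set is consistent.

Consistent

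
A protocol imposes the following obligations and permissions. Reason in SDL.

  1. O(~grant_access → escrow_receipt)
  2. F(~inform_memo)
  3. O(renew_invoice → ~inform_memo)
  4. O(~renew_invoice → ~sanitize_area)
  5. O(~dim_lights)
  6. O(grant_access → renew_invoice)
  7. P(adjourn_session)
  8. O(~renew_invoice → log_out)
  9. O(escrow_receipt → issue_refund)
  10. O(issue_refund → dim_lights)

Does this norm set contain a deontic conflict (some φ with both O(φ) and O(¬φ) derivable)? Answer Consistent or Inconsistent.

Inconsistent

From premise 5 we have O(~dim_lights).
Premise 10, O(issue_refund → dim_lights), contraposes to O(~dim_lights → ~issue_refund); with O(~dim_lights) we get O(~issue_refund).
The contrapositive of premise 9 (O(escrow_receipt → issue_refund)) is O(~issue_refund → ~escrow_receipt), and O(~issue_refund) is already established, so O(~escrow_receipt).
Premise 1, O(~grant_access → escrow_receipt), contraposes to O(~escrow_receipt → grant_access); with O(~escrow_receipt) we get O(grant_access).
With premise 6, O(grant_access → renew_invoice), the K-axiom yields O(renew_invoice).
Premise 3 is O(renew_invoice → ~inform_memo); since O(renew_invoice), deontic closure gives O(~inform_memo).
But premise 2, F(~inform_memo), means O(inform_memo).
We now have both O(~inform_memo) and O(inform_memo) — inform_memo is simultaneously obligatory and forbidden, violating the D-axiom.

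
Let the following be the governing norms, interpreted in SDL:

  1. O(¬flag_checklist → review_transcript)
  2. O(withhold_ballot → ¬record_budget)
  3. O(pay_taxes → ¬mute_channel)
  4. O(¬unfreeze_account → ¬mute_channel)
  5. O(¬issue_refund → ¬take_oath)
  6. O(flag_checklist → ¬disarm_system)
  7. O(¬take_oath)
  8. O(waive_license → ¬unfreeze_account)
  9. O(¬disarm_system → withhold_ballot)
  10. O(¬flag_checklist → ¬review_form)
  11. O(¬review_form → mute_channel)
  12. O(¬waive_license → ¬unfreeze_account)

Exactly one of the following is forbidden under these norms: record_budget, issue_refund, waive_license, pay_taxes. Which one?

Premises 12 and 8 are O(¬waive_license → ¬unfreeze_account) and O(waive_license → ¬unfreeze_account); every ideal world satisfies ¬waive_license or waive_license, so in either case ¬unfreeze_account holds — hence O(¬unfreeze_account).
Applying K to premise 4 (O(¬unfreeze_account → ¬mute_channel)) and O(¬unfreeze_account) yields O(¬mute_channel).
Premise 11 is O(¬review_form → mute_channel); contrapositively O(¬mute_channel → review_form). Since O(¬mute_channel) holds, K gives O(review_form).
The contrapositive of premise 10 (O(¬flag_checklist → ¬review_form)) is O(review_form → flag_checklist), and O(review_form) is already established, so O(flag_checklist).
Premise 6 is O(flag_checklist → ¬disarm_system); since O(flag_checklist), deontic closure gives O(¬disarm_system).
Premise 9 is O(¬disarm_system → withhold_ballot); since O(¬disarm_system), deontic closure gives O(withhold_ballot).
From O(withhold_ballot) and premise 2, O(withhold_ballot → ¬record_budget), we obtain O(¬record_budget).
So O(¬record_budget) holds, i.e. record_budget is forbidden. None of the other listed options is forbidden under the premises.

record_budget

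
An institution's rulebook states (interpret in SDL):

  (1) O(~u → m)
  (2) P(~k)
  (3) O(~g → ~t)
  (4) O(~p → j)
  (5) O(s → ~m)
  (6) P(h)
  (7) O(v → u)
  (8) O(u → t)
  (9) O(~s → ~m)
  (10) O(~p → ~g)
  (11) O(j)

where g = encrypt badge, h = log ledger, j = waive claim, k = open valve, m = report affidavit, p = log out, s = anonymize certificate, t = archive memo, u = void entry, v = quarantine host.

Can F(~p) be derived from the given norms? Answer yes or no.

Yes

By case analysis on ~s: premise 9 gives O(~s → ~m) and premise 5 gives O(s → ~m), so O(~m) either way.
Premise 1 is O(~u → m); contrapositively O(~m → u). Since O(~m) holds, K gives O(u).
From O(u) and premise 8, O(u → t), we obtain O(t).
Premise 3, O(~g → ~t), contraposes to O(t → g); with O(t) we get O(g).
The contrapositive of premise 10 (O(~p → ~g)) is O(g → p), and O(g) is already established, so O(p).
Premises 2, 4, 6, 7, 11 do not contribute to this derivation.
So O(p) holds, i.e. F(~p). The claim follows.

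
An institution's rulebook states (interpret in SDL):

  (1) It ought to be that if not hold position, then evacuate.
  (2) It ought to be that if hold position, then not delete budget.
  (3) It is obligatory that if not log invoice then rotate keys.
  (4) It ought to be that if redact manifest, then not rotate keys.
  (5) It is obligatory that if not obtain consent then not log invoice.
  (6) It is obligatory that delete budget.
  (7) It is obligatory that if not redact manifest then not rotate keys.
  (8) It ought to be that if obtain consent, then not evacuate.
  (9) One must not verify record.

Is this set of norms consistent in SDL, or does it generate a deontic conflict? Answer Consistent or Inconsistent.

Inconsistent

Premises 7 and 4 are O(¬redact_manifest → ¬rotate_keys) and O(redact_manifest → ¬rotate_keys); every ideal world satisfies ¬redact_manifest or redact_manifest, so in either case ¬rotate_keys holds — hence O(¬rotate_keys).
The contrapositive of premise 3 (O(¬log_invoice → rotate_keys)) is O(¬rotate_keys → log_invoice), and O(¬rotate_keys) is already established, so O(log_invoice).
Premise 5 is O(¬obtain_consent → ¬log_invoice); contrapositively O(log_invoice → obtain_consent). Since O(log_invoice) holds, K gives O(obtain_consent).
With premise 8, O(obtain_consent → ¬evacuate), the K-axiom yields O(¬evacuate).
Premise 1 is O(¬hold_position → evacuate); contrapositively O(¬evacuate → hold_position). Since O(¬evacuate) holds, K gives O(hold_position).
Premise 2 is O(hold_position → ¬delete_budget); since O(hold_position), deontic closure gives O(¬delete_budget).
Yet premise 6 states O(delete_budget).
We now have both O(¬delete_budget) and O(delete_budget) — delete_budget is simultaneously obligatory and forbidden, violating the D-axiom.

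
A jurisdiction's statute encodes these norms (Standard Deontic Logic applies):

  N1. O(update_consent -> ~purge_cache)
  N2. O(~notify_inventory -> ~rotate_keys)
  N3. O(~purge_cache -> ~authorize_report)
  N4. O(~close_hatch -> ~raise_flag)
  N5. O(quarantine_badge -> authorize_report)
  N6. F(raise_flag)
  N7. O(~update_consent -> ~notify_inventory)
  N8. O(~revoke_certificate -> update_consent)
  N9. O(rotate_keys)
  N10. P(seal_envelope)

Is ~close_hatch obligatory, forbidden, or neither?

Premise 4 is O(~close_hatch -> ~raise_flag); even if O(~raise_flag) held, inferring O(~close_hatch) would be affirming the consequent — invalid.
No premise or chain of K-axiom applications forces O(~close_hatch), and none forces O(close_hatch). So ~close_hatch is neither obligatory nor forbidden under these norms.

Neither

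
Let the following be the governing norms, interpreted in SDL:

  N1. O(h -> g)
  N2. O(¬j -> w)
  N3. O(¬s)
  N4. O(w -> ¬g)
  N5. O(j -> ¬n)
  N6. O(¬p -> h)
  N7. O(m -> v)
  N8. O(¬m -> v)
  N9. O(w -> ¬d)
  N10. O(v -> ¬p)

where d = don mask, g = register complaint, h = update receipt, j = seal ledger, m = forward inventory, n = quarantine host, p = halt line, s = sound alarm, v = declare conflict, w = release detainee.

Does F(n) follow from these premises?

Yes

Premises 8 and 7 cover both cases: O(¬m -> v) and O(m -> v). Since ¬m ∨ m is a tautology, O(v) follows.
From O(v) and premise 10, O(v -> ¬p), we obtain O(¬p).
Premise 6 is O(¬p -> h); since O(¬p), deontic closure gives O(h).
Applying K to premise 1 (O(h -> g)) and O(h) yields O(g).
Premise 4 is O(w -> ¬g); contrapositively O(g -> ¬w). Since O(g) holds, K gives O(¬w).
Premise 2 is O(¬j -> w); contrapositively O(¬w -> j). Since O(¬w) holds, K gives O(j).
From O(j) and premise 5, O(j -> ¬n), we obtain O(¬n).
Premises 3, 9 do not contribute to this derivation.
So O(¬n) holds, i.e. F(n). The claim follows.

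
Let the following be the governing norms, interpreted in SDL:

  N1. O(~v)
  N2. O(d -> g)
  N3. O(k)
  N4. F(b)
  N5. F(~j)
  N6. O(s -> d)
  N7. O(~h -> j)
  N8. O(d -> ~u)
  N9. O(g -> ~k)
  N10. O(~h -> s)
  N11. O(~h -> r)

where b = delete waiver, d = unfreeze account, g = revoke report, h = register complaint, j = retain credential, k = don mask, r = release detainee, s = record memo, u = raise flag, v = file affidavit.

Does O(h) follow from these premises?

From premise 3 we have O(k).
The contrapositive of premise 9 (O(g -> ~k)) is O(k -> ~g), and O(k) is already established, so O(~g).
The contrapositive of premise 2 (O(d -> g)) is O(~g -> ~d), and O(~g) is already established, so O(~d).
Premise 6 is O(s -> d); contrapositively O(~d -> ~s). Since O(~d) holds, K gives O(~s).
The contrapositive of premise 10 (O(~h -> s)) is O(~s -> h), and O(~s) is already established, so O(h).
Premises 1, 4, 5, 7, 8, 11 do not contribute to this derivation.
So O(h) follows.

Yes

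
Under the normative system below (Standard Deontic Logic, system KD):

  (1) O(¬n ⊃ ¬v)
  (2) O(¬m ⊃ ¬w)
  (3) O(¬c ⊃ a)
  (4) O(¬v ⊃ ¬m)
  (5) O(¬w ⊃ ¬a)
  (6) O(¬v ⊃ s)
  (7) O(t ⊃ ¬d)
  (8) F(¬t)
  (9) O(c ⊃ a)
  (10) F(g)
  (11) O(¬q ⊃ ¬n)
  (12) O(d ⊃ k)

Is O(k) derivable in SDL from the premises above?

Premise 12 is O(d ⊃ k), but O(d) is not derivable from the premises, so it does not yield O(k).
No other premise forces O(k). An ideal world satisfying every premise can still have k false, so O(k) is not derivable.

No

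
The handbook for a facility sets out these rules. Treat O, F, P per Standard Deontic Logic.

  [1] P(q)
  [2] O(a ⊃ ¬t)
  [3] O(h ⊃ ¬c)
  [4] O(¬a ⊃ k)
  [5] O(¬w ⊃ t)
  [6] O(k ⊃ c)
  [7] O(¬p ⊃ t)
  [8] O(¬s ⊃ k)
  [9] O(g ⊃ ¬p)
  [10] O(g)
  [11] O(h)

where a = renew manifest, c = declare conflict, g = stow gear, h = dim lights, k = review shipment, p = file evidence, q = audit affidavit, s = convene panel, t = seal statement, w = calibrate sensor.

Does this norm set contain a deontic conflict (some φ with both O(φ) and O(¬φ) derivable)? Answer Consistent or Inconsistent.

Premise 10 states O(g) outright.
From O(g) and premise 9, O(g ⊃ ¬p), we obtain O(¬p).
From O(¬p) and premise 7, O(¬p ⊃ t), we obtain O(t).
Premise 2 is O(a ⊃ ¬t); contrapositively O(t ⊃ ¬a). Since O(t) holds, K gives O(¬a).
Applying K to premise 4 (O(¬a ⊃ k)) and O(¬a) yields O(k).
Applying K to premise 6 (O(k ⊃ c)) and O(k) yields O(c).
Premise 3 is O(h ⊃ ¬c); contrapositively O(c ⊃ ¬h). Since O(c) holds, K gives O(¬h).
However, premise 11 gives O(h).
We now have both O(¬h) and O(h) — h is simultaneously obligatory and forbidden, violating the D-axiom.

Inconsistent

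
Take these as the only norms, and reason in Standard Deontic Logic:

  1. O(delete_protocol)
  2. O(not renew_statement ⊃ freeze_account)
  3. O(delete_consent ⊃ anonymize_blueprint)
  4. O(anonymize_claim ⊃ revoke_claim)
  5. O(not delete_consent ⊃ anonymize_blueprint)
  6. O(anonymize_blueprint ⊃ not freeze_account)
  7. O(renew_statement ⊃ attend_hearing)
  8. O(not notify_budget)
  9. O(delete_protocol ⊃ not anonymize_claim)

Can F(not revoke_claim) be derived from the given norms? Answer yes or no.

No

Premise 4 is O(anonymize_claim ⊃ revoke_claim), but O(anonymize_claim) is not derivable from the premises, so it does not yield O(revoke_claim).
No other premise forces O(revoke_claim). An ideal world satisfying every premise can still have not revoke_claim true, so F(not revoke_claim) is not derivable.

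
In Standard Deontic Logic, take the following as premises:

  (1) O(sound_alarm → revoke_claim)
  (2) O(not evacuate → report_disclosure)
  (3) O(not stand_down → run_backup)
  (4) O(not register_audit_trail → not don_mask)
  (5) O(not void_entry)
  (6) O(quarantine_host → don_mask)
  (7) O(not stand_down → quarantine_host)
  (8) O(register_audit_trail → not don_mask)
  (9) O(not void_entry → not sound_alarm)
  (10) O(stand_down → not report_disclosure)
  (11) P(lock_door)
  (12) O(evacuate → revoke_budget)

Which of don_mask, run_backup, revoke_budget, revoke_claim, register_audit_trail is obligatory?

By case analysis on not register_audit_trail: premise 4 gives O(not register_audit_trail → not don_mask) and premise 8 gives O(register_audit_trail → not don_mask), so O(not don_mask) either way.
Premise 6, O(quarantine_host → don_mask), contraposes to O(not don_mask → not quarantine_host); with O(not don_mask) we get O(not quarantine_host).
Premise 7, O(not stand_down → quarantine_host), contraposes to O(not quarantine_host → stand_down); with O(not quarantine_host) we get O(stand_down).
Premise 10 is O(stand_down → not report_disclosure); since O(stand_down), deontic closure gives O(not report_disclosure).
Premise 2, O(not evacuate → report_disclosure), contraposes to O(not report_disclosure → evacuate); with O(not report_disclosure) we get O(evacuate).
With premise 12, O(evacuate → revoke_budget), the K-axiom yields O(revoke_budget).
So O(revoke_budget) holds — revoke_budget is obligatory. None of the other listed options is made obligatory by any chain of premises.

revoke_budget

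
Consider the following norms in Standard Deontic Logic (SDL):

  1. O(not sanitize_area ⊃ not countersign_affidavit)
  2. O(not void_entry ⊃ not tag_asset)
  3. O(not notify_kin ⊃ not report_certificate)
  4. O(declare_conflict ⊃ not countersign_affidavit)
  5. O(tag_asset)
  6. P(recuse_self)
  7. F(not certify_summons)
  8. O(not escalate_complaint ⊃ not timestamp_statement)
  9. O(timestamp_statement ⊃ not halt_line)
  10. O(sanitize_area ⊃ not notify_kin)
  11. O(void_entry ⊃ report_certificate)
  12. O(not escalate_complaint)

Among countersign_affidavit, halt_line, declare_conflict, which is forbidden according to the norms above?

Premise 5 states O(tag_asset) outright.
Premise 2, O(not void_entry ⊃ not tag_asset), contraposes to O(tag_asset ⊃ void_entry); with O(tag_asset) we get O(void_entry).
From O(void_entry) and premise 11, O(void_entry ⊃ report_certificate), we obtain O(report_certificate).
The contrapositive of premise 3 (O(not notify_kin ⊃ not report_certificate)) is O(report_certificate ⊃ notify_kin), and O(report_certificate) is already established, so O(notify_kin).
The contrapositive of premise 10 (O(sanitize_area ⊃ not notify_kin)) is O(notify_kin ⊃ not sanitize_area), and O(notify_kin) is already established, so O(not sanitize_area).
Premise 1 is O(not sanitize_area ⊃ not countersign_affidavit); since O(not sanitize_area), deontic closure gives O(not countersign_affidavit).
So O(not countersign_affidavit) holds, i.e. countersign_affidavit is forbidden. None of the other listed options is forbidden under the premises.

countersign_affidavit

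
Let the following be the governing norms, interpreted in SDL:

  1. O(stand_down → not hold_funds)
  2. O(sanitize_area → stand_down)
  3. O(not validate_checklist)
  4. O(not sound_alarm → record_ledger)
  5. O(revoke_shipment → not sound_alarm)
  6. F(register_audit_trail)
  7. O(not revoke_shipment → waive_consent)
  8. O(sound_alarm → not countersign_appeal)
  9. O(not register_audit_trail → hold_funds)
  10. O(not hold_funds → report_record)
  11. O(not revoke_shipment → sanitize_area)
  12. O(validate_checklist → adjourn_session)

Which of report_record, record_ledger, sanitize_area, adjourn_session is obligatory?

record_ledger

Premise 6 is F(register_audit_trail), i.e. O(not register_audit_trail).
With premise 9, O(not register_audit_trail → hold_funds), the K-axiom yields O(hold_funds).
Premise 1, O(stand_down → not hold_funds), contraposes to O(hold_funds → not stand_down); with O(hold_funds) we get O(not stand_down).
Premise 2, O(sanitize_area → stand_down), contraposes to O(not stand_down → not sanitize_area); with O(not stand_down) we get O(not sanitize_area).
Premise 11 is O(not revoke_shipment → sanitize_area); contrapositively O(not sanitize_area → revoke_shipment). Since O(not sanitize_area) holds, K gives O(revoke_shipment).
Premise 5 is O(revoke_shipment → not sound_alarm); since O(revoke_shipment), deontic closure gives O(not sound_alarm).
With premise 4, O(not sound_alarm → record_ledger), the K-axiom yields O(record_ledger).
So O(record_ledger) holds — record_ledger is obligatory. None of the other listed options is made obligatory by any chain of premises.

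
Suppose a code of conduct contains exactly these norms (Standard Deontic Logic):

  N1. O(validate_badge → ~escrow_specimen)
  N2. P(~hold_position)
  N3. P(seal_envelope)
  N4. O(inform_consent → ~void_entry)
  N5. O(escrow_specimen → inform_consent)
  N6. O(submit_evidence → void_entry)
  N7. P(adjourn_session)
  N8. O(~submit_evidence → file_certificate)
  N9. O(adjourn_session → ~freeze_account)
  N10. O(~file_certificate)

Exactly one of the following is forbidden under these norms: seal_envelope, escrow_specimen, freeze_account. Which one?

From premise 10 we have O(~file_certificate).
Premise 8 is O(~submit_evidence → file_certificate); contrapositively O(~file_certificate → submit_evidence). Since O(~file_certificate) holds, K gives O(submit_evidence).
From O(submit_evidence) and premise 6, O(submit_evidence → void_entry), we obtain O(void_entry).
Premise 4, O(inform_consent → ~void_entry), contraposes to O(void_entry → ~inform_consent); with O(void_entry) we get O(~inform_consent).
Premise 5 is O(escrow_specimen → inform_consent); contrapositively O(~inform_consent → ~escrow_specimen). Since O(~inform_consent) holds, K gives O(~escrow_specimen).
So O(~escrow_specimen) holds, i.e. escrow_specimen is forbidden. None of the other listed options is forbidden under the premises.

escrow_specimen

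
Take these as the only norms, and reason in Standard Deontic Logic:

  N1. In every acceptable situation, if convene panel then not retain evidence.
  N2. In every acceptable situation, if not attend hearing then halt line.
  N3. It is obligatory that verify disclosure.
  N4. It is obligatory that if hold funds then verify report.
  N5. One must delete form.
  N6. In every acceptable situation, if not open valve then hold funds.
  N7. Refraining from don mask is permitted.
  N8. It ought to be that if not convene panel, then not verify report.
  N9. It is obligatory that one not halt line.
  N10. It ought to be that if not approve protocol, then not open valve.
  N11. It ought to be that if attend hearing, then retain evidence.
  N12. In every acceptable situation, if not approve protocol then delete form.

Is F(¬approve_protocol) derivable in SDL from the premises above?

Yes

From premise 9 we have O(¬halt_line).
Premise 2, O(¬attend_hearing → halt_line), contraposes to O(¬halt_line → attend_hearing); with O(¬halt_line) we get O(attend_hearing).
Applying K to premise 11 (O(attend_hearing → retain_evidence)) and O(attend_hearing) yields O(retain_evidence).
The contrapositive of premise 1 (O(convene_panel → ¬retain_evidence)) is O(retain_evidence → ¬convene_panel), and O(retain_evidence) is already established, so O(¬convene_panel).
Premise 8 is O(¬convene_panel → ¬verify_report); since O(¬convene_panel), deontic closure gives O(¬verify_report).
Premise 4, O(hold_funds → verify_report), contraposes to O(¬verify_report → ¬hold_funds); with O(¬verify_report) we get O(¬hold_funds).
The contrapositive of premise 6 (O(¬open_valve → hold_funds)) is O(¬hold_funds → open_valve), and O(¬hold_funds) is already established, so O(open_valve).
Premise 10 is O(¬approve_protocol → ¬open_valve); contrapositively O(open_valve → approve_protocol). Since O(open_valve) holds, K gives O(approve_protocol).
Premises 3, 5, 7, 12 do not contribute to this derivation.
So O(approve_protocol) holds, i.e. F(¬approve_protocol). The claim follows.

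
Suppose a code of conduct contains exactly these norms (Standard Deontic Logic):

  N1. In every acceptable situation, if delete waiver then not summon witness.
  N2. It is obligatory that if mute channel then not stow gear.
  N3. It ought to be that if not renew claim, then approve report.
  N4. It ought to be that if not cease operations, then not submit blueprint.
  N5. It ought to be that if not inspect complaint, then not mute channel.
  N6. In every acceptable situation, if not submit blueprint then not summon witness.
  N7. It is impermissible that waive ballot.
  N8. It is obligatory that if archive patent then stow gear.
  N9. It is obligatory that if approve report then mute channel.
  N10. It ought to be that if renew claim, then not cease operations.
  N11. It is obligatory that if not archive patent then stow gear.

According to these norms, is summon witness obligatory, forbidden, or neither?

Forbidden

Premises 8 and 11 cover both cases: O(archive_patent → stow_gear) and O(¬archive_patent → stow_gear). Since archive_patent ∨ ¬archive_patent is a tautology, O(stow_gear) follows.
Premise 2, O(mute_channel → ¬stow_gear), contraposes to O(stow_gear → ¬mute_channel); with O(stow_gear) we get O(¬mute_channel).
Premise 9, O(approve_report → mute_channel), contraposes to O(¬mute_channel → ¬approve_report); with O(¬mute_channel) we get O(¬approve_report).
Premise 3, O(¬renew_claim → approve_report), contraposes to O(¬approve_report → renew_claim); with O(¬approve_report) we get O(renew_claim).
From O(renew_claim) and premise 10, O(renew_claim → ¬cease_operations), we obtain O(¬cease_operations).
Premise 4 is O(¬cease_operations → ¬submit_blueprint); since O(¬cease_operations), deontic closure gives O(¬submit_blueprint).
Premise 6 is O(¬submit_blueprint → ¬summon_witness); since O(¬submit_blueprint), deontic closure gives O(¬summon_witness).
Premises 1, 5, 7 do not contribute to this derivation.
Thus O(¬summon_witness), which is F(summon_witness): summon_witness is forbidden.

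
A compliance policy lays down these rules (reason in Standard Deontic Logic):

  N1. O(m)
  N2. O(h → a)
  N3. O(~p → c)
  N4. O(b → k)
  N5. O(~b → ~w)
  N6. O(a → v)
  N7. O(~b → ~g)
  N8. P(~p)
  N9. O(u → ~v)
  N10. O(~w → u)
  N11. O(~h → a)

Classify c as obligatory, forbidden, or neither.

Premise 3 is O(~p → c), but O(~p) is not derivable from the premises (the permission P(~p) asserts only ~O(p), not O(~p)), so it does not yield O(c).
No premise or chain of K-axiom applications forces O(c), and none forces O(~c). So c is neither obligatory nor forbidden under these norms.

Neither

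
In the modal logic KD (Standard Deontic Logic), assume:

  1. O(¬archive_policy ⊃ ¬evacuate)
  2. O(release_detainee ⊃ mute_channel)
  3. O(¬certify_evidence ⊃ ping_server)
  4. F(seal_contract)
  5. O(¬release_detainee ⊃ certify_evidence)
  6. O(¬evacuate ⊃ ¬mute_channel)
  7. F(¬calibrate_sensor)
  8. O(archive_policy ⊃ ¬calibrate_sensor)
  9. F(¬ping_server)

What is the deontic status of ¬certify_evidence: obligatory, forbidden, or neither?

Premise 7 is F(¬calibrate_sensor), i.e. O(calibrate_sensor).
Premise 8, O(archive_policy ⊃ ¬calibrate_sensor), contraposes to O(calibrate_sensor ⊃ ¬archive_policy); with O(calibrate_sensor) we get O(¬archive_policy).
From O(¬archive_policy) and premise 1, O(¬archive_policy ⊃ ¬evacuate), we obtain O(¬evacuate).
With premise 6, O(¬evacuate ⊃ ¬mute_channel), the K-axiom yields O(¬mute_channel).
The contrapositive of premise 2 (O(release_detainee ⊃ mute_channel)) is O(¬mute_channel ⊃ ¬release_detainee), and O(¬mute_channel) is already established, so O(¬release_detainee).
From O(¬release_detainee) and premise 5, O(¬release_detainee ⊃ certify_evidence), we obtain O(certify_evidence).
Premises 3, 4, 9 do not contribute to this derivation.
Thus O(certify_evidence), which is F(¬certify_evidence): ¬certify_evidence is forbidden.

Forbidden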